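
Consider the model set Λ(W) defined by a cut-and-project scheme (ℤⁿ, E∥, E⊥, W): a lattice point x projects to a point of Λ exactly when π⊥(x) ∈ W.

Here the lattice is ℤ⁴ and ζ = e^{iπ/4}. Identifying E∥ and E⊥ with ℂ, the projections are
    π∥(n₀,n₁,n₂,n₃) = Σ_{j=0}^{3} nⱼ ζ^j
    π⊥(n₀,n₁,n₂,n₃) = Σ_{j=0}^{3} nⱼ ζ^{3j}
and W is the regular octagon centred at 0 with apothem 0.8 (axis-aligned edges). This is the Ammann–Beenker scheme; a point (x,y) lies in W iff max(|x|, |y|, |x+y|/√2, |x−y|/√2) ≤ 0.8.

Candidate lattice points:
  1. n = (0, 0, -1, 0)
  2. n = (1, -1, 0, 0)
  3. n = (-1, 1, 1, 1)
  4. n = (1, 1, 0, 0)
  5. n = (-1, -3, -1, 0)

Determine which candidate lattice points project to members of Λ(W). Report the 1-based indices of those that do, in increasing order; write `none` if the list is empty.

4

π⊥(n) = n₀ + n₁ζ³ + n₂ζ⁶ + n₃ζ⁹ where ζ = e^{iπ/4}.
#1 (0, 0, -1, 0): internal (0.0000, 1.0000); octagon support 1.0000 vs apothem 0.8 → ∉ W
#2 (1, -1, 0, 0): internal (1.7071, -0.7071); octagon support 1.7071 vs apothem 0.8 → ∉ W
#3 (-1, 1, 1, 1): internal (-1.0000, 0.4142); octagon support 1.0000 vs apothem 0.8 → ∉ W
#4 (1, 1, 0, 0): internal (0.2929, 0.7071); octagon support 0.7071 vs apothem 0.8 → ∈ W
#5 (-1, -3, -1, 0): internal (1.1213, -1.1213); octagon support 1.5858 vs apothem 0.8 → ∉ W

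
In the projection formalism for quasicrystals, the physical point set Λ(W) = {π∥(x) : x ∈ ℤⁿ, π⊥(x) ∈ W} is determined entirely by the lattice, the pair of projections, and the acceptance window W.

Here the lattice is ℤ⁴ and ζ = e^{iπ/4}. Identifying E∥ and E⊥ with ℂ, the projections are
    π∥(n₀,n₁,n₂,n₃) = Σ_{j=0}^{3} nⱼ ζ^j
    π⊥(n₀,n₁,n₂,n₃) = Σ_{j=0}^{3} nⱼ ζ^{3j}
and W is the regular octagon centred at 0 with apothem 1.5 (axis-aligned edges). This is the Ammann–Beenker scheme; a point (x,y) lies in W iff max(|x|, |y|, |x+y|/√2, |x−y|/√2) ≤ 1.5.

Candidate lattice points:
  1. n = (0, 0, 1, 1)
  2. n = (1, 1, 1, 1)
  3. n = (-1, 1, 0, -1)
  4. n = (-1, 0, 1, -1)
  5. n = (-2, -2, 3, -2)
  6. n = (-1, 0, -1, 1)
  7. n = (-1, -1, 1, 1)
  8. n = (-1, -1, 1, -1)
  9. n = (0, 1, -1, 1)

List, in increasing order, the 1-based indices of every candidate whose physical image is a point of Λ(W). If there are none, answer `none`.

With ζ = e^{iπ/4} the internal vectors are ζ^0,ζ^3,ζ^6,ζ^9.
candidate 1: n = (0, 0, 1, 1) → π⊥ ≈ (+0.70711, -0.29289); max(|x|,|y|,|x±y|/√2) = 0.70711 ≤ 1.5 ⇒ ∈ W
candidate 2: n = (1, 1, 1, 1) → π⊥ ≈ (+1.00000, +0.41421); max(|x|,|y|,|x±y|/√2) = 1.00000 ≤ 1.5 ⇒ ∈ W
candidate 3: n = (-1, 1, 0, -1) → π⊥ ≈ (-2.41421, +0.00000); max(|x|,|y|,|x±y|/√2) = 2.41421 > 1.5 ⇒ ∉ W
candidate 4: n = (-1, 0, 1, -1) → π⊥ ≈ (-1.70711, -1.70711); max(|x|,|y|,|x±y|/√2) = 2.41421 > 1.5 ⇒ ∉ W
candidate 5: n = (-2, -2, 3, -2) → π⊥ ≈ (-2.00000, -5.82843); max(|x|,|y|,|x±y|/√2) = 5.82843 > 1.5 ⇒ ∉ W
candidate 6: n = (-1, 0, -1, 1) → π⊥ ≈ (-0.29289, +1.70711); max(|x|,|y|,|x±y|/√2) = 1.70711 > 1.5 ⇒ ∉ W
candidate 7: n = (-1, -1, 1, 1) → π⊥ ≈ (+0.41421, -1.00000); max(|x|,|y|,|x±y|/√2) = 1.00000 ≤ 1.5 ⇒ ∈ W
candidate 8: n = (-1, -1, 1, -1) → π⊥ ≈ (-1.00000, -2.41421); max(|x|,|y|,|x±y|/√2) = 2.41421 > 1.5 ⇒ ∉ W
candidate 9: n = (0, 1, -1, 1) → π⊥ ≈ (+0.00000, +2.41421); max(|x|,|y|,|x±y|/√2) = 2.41421 > 1.5 ⇒ ∉ W

1, 2, 7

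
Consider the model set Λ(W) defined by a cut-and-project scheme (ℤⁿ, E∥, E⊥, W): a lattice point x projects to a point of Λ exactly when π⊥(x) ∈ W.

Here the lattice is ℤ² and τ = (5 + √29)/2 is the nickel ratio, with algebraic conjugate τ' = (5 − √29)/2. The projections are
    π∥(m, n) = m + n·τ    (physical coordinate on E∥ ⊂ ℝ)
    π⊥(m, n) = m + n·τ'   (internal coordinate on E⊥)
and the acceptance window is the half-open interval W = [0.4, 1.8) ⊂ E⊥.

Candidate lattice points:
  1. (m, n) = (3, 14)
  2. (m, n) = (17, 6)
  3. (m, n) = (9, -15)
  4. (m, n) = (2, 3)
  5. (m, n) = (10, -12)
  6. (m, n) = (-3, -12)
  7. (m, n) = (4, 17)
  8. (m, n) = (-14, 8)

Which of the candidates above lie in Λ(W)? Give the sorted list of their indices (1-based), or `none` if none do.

Numerically τ ≈ 5.19258 and τ' = −1/τ ≈ -0.19258.
[1] lift (3,14): star map gives 0.30385; window check 0.4 ≤ 0.30385 < 1.8 is false → out
[2] lift (17,6): star map gives 15.84451; window check 0.4 ≤ 15.84451 < 1.8 is false → out
[3] lift (9,-15): star map gives 11.88874; window check 0.4 ≤ 11.88874 < 1.8 is false → out
[4] lift (2,3): star map gives 1.42225; window check 0.4 ≤ 1.42225 < 1.8 is true → IN Λ
[5] lift (10,-12): star map gives 12.31099; window check 0.4 ≤ 12.31099 < 1.8 is false → out
[6] lift (-3,-12): star map gives -0.68901; window check 0.4 ≤ -0.68901 < 1.8 is false → out
[7] lift (4,17): star map gives 0.72610; window check 0.4 ≤ 0.72610 < 1.8 is true → IN Λ
[8] lift (-14,8): star map gives -15.54066; window check 0.4 ≤ -15.54066 < 1.8 is false → out

4, 7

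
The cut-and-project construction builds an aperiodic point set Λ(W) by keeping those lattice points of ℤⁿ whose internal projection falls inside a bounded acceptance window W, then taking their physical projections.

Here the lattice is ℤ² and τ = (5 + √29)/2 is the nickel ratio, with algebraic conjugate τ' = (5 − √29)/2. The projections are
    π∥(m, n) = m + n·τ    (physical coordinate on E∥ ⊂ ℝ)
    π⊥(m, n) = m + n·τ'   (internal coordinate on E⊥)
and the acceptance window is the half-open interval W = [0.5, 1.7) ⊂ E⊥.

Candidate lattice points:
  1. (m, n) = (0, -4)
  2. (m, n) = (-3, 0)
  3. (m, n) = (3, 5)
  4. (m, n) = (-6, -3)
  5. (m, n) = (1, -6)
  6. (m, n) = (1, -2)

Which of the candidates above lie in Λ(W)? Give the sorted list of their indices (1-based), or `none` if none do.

1, 6

Compute τ' = (5−√29)/2 = -0.1926, so π⊥(m,n) = m -0.1926·n.
candidate 1: (m,n)=(0,-4) → π∥ = 0-4·τ ≈ -20.7703, π⊥ = 0-4·τ' ≈ 0.7703 ∈ [0.5, 1.7) ⇒ IN Λ
candidate 2: (m,n)=(-3,0) → π∥ = -3+0·τ ≈ -3.0000, π⊥ = -3+0·τ' ≈ -3.0000 ∉ [0.5, 1.7) ⇒ out
candidate 3: (m,n)=(3,5) → π∥ = 3+5·τ ≈ 28.9629, π⊥ = 3+5·τ' ≈ 2.0371 ∉ [0.5, 1.7) ⇒ out
candidate 4: (m,n)=(-6,-3) → π∥ = -6-3·τ ≈ -21.5777, π⊥ = -6-3·τ' ≈ -5.4223 ∉ [0.5, 1.7) ⇒ out
candidate 5: (m,n)=(1,-6) → π∥ = 1-6·τ ≈ -30.1555, π⊥ = 1-6·τ' ≈ 2.1555 ∉ [0.5, 1.7) ⇒ out
candidate 6: (m,n)=(1,-2) → π∥ = 1-2·τ ≈ -9.3852, π⊥ = 1-2·τ' ≈ 1.3852 ∈ [0.5, 1.7) ⇒ IN Λ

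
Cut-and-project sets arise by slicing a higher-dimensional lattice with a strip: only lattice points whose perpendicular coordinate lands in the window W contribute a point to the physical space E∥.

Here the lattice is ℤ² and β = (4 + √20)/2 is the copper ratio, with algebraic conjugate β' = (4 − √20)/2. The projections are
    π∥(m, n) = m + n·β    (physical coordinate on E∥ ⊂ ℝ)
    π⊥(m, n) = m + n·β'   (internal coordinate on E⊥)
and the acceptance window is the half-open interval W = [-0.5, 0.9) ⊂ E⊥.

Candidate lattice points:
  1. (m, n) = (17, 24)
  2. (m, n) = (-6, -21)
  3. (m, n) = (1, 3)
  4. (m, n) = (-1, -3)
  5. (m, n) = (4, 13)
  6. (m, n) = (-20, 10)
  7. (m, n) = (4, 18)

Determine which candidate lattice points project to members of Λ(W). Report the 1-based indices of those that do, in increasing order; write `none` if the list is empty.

3, 4, 7

Compute β' = (4−√20)/2 = -0.23607, so π⊥(m,n) = m -0.23607·n.
candidate 1: (m,n)=(17,24) → π∥ = 17+24·β ≈ 118.66563, π⊥ = 17+24·β' ≈ 11.33437 ∉ [-0.5, 0.9) ⇒ out
candidate 2: (m,n)=(-6,-21) → π∥ = -6-21·β ≈ -94.95743, π⊥ = -6-21·β' ≈ -1.04257 ∉ [-0.5, 0.9) ⇒ out
candidate 3: (m,n)=(1,3) → π∥ = 1+3·β ≈ 13.70820, π⊥ = 1+3·β' ≈ 0.29180 ∈ [-0.5, 0.9) ⇒ IN Λ
candidate 4: (m,n)=(-1,-3) → π∥ = -1-3·β ≈ -13.70820, π⊥ = -1-3·β' ≈ -0.29180 ∈ [-0.5, 0.9) ⇒ IN Λ
candidate 5: (m,n)=(4,13) → π∥ = 4+13·β ≈ 59.06888, π⊥ = 4+13·β' ≈ 0.93112 ∉ [-0.5, 0.9) ⇒ out
candidate 6: (m,n)=(-20,10) → π∥ = -20+10·β ≈ 22.36068, π⊥ = -20+10·β' ≈ -22.36068 ∉ [-0.5, 0.9) ⇒ out
candidate 7: (m,n)=(4,18) → π∥ = 4+18·β ≈ 80.24922, π⊥ = 4+18·β' ≈ -0.24922 ∈ [-0.5, 0.9) ⇒ IN Λ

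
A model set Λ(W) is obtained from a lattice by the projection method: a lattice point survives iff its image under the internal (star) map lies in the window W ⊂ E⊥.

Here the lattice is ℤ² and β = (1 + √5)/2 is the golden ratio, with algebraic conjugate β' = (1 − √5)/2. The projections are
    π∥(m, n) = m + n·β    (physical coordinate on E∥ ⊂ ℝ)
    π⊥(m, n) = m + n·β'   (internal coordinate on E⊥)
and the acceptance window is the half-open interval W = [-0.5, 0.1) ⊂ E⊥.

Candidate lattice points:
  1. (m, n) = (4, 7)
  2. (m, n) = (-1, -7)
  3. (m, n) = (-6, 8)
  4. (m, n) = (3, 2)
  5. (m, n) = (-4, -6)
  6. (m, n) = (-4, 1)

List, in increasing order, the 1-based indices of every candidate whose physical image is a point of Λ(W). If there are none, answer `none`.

β' = (1−√5)/2 ≈ -0.61803.
candidate 1: (m,n)=(4,7) → π∥ = 4+7·β ≈ 15.32624, π⊥ = 4+7·β' ≈ -0.32624 ∈ [-0.5, 0.1) ⇒ IN Λ
candidate 2: (m,n)=(-1,-7) → π∥ = -1-7·β ≈ -12.32624, π⊥ = -1-7·β' ≈ 3.32624 ∉ [-0.5, 0.1) ⇒ out
candidate 3: (m,n)=(-6,8) → π∥ = -6+8·β ≈ 6.94427, π⊥ = -6+8·β' ≈ -10.94427 ∉ [-0.5, 0.1) ⇒ out
candidate 4: (m,n)=(3,2) → π∥ = 3+2·β ≈ 6.23607, π⊥ = 3+2·β' ≈ 1.76393 ∉ [-0.5, 0.1) ⇒ out
candidate 5: (m,n)=(-4,-6) → π∥ = -4-6·β ≈ -13.70820, π⊥ = -4-6·β' ≈ -0.29180 ∈ [-0.5, 0.1) ⇒ IN Λ
candidate 6: (m,n)=(-4,1) → π∥ = -4+1·β ≈ -2.38197, π⊥ = -4+1·β' ≈ -4.61803 ∉ [-0.5, 0.1) ⇒ out

1, 5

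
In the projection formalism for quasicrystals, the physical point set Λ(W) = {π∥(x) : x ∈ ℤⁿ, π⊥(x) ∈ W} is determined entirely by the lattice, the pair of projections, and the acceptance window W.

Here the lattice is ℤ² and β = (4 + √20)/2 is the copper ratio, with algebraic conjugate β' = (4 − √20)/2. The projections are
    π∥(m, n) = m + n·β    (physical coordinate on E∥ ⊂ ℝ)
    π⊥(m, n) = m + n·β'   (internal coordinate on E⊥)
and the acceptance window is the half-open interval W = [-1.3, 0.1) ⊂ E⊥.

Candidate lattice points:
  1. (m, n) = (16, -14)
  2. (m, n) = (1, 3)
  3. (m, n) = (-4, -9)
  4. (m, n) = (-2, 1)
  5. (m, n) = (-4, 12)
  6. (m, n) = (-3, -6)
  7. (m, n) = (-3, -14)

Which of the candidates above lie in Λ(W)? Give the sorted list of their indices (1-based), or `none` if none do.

none

Numerically β ≈ 4.23607 and β' = −1/β ≈ -0.23607.
#1 (16,-14): internal coord 16 + (-14)·β' = +19.30495; +19.30495 ∉ [-1.3, 0.1) → out
#2 (1,3): internal coord 1 + (3)·β' = +0.29180; +0.29180 ∉ [-1.3, 0.1) → out
#3 (-4,-9): internal coord -4 + (-9)·β' = -1.87539; -1.87539 ∉ [-1.3, 0.1) → out
#4 (-2,1): internal coord -2 + (1)·β' = -2.23607; -2.23607 ∉ [-1.3, 0.1) → out
#5 (-4,12): internal coord -4 + (12)·β' = -6.83282; -6.83282 ∉ [-1.3, 0.1) → out
#6 (-3,-6): internal coord -3 + (-6)·β' = -1.58359; -1.58359 ∉ [-1.3, 0.1) → out
#7 (-3,-14): internal coord -3 + (-14)·β' = +0.30495; +0.30495 ∉ [-1.3, 0.1) → out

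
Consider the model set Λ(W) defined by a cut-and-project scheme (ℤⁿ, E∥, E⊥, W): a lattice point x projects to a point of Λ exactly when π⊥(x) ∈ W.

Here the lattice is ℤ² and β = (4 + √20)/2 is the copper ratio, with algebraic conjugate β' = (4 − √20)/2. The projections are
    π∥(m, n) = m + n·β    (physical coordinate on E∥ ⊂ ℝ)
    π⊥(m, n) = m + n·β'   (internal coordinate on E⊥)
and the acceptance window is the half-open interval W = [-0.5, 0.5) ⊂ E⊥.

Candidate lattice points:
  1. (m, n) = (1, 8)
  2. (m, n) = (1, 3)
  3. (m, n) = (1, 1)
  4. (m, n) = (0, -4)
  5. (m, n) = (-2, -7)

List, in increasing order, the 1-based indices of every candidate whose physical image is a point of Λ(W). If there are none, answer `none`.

2, 5

β' = (4−√20)/2 ≈ -0.23607.
[1] lift (1,8): star map gives -0.88854; window check -0.5 ≤ -0.88854 < 0.5 is false → out
[2] lift (1,3): star map gives 0.29180; window check -0.5 ≤ 0.29180 < 0.5 is true → IN Λ
[3] lift (1,1): star map gives 0.76393; window check -0.5 ≤ 0.76393 < 0.5 is false → out
[4] lift (0,-4): star map gives 0.94427; window check -0.5 ≤ 0.94427 < 0.5 is false → out
[5] lift (-2,-7): star map gives -0.34752; window check -0.5 ≤ -0.34752 < 0.5 is true → IN Λ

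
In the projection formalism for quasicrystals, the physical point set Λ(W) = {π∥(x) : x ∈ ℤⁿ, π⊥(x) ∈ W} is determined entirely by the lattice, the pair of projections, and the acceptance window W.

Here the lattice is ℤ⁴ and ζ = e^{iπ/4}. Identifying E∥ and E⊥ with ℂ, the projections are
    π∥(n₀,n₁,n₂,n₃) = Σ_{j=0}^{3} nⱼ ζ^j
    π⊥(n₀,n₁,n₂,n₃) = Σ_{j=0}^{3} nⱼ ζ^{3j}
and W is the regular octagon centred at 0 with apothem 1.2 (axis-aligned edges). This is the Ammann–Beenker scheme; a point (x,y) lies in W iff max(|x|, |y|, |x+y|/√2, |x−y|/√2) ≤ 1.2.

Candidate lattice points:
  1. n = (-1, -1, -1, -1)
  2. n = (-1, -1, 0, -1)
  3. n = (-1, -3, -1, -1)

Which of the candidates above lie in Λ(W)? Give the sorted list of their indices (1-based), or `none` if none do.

Internal map: ζ^{3j} for j=0..3 gives (1,0), (−√2/2,√2/2), (0,−1), (√2/2,√2/2).
#1 (-1, -1, -1, -1): internal (-1.000000, -0.414214); octagon support 1.000000 vs apothem 1.2 → ∈ W
#2 (-1, -1, 0, -1): internal (-1.000000, -1.414214); octagon support 1.707107 vs apothem 1.2 → ∉ W
#3 (-1, -3, -1, -1): internal (0.414214, -1.828427); octagon support 1.828427 vs apothem 1.2 → ∉ W

1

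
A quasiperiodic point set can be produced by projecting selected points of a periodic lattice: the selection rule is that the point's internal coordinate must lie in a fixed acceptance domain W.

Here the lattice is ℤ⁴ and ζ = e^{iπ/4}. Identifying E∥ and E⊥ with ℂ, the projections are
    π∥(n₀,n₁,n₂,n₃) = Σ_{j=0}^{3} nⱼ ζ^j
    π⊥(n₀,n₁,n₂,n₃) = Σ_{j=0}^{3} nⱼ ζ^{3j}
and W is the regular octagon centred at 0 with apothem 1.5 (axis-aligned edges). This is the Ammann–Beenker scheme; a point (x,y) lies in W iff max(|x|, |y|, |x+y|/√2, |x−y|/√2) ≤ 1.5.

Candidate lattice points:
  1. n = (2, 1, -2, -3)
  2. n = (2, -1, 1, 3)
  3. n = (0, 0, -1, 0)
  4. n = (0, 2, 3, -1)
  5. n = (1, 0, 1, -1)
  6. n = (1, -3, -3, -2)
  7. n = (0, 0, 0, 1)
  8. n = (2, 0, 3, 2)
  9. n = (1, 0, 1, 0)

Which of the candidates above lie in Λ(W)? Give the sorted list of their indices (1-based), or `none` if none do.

π⊥(n) = n₀ + n₁ζ³ + n₂ζ⁶ + n₃ζ⁹ where ζ = e^{iπ/4}.
#1 (2, 1, -2, -3): internal (-0.8284, 0.5858); octagon support 1.0000 vs apothem 1.5 → ∈ W
#2 (2, -1, 1, 3): internal (4.8284, 0.4142); octagon support 4.8284 vs apothem 1.5 → ∉ W
#3 (0, 0, -1, 0): internal (0.0000, 1.0000); octagon support 1.0000 vs apothem 1.5 → ∈ W
#4 (0, 2, 3, -1): internal (-2.1213, -2.2929); octagon support 3.1213 vs apothem 1.5 → ∉ W
#5 (1, 0, 1, -1): internal (0.2929, -1.7071); octagon support 1.7071 vs apothem 1.5 → ∉ W
#6 (1, -3, -3, -2): internal (1.7071, -0.5355); octagon support 1.7071 vs apothem 1.5 → ∉ W
#7 (0, 0, 0, 1): internal (0.7071, 0.7071); octagon support 1.0000 vs apothem 1.5 → ∈ W
#8 (2, 0, 3, 2): internal (3.4142, -1.5858); octagon support 3.5355 vs apothem 1.5 → ∉ W
#9 (1, 0, 1, 0): internal (1.0000, -1.0000); octagon support 1.4142 vs apothem 1.5 → ∈ W

1, 3, 7, 9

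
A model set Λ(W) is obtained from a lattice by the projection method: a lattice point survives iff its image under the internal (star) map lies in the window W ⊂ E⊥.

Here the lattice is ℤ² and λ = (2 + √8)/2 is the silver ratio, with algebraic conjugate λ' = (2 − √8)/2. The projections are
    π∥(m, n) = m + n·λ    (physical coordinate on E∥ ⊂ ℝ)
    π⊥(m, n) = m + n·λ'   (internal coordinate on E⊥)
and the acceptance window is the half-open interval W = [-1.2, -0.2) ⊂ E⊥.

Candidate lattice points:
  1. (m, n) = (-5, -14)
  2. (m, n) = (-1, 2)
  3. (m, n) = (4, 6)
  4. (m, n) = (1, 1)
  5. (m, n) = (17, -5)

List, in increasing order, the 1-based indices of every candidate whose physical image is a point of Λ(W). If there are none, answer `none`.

λ' = (2−√8)/2 ≈ -0.41421.
candidate 1: (m,n)=(-5,-14) → π∥ = -5-14·λ ≈ -38.79899, π⊥ = -5-14·λ' ≈ 0.79899 ∉ [-1.2, -0.2) ⇒ out
candidate 2: (m,n)=(-1,2) → π∥ = -1+2·λ ≈ 3.82843, π⊥ = -1+2·λ' ≈ -1.82843 ∉ [-1.2, -0.2) ⇒ out
candidate 3: (m,n)=(4,6) → π∥ = 4+6·λ ≈ 18.48528, π⊥ = 4+6·λ' ≈ 1.51472 ∉ [-1.2, -0.2) ⇒ out
candidate 4: (m,n)=(1,1) → π∥ = 1+1·λ ≈ 3.41421, π⊥ = 1+1·λ' ≈ 0.58579 ∉ [-1.2, -0.2) ⇒ out
candidate 5: (m,n)=(17,-5) → π∥ = 17-5·λ ≈ 4.92893, π⊥ = 17-5·λ' ≈ 19.07107 ∉ [-1.2, -0.2) ⇒ out

none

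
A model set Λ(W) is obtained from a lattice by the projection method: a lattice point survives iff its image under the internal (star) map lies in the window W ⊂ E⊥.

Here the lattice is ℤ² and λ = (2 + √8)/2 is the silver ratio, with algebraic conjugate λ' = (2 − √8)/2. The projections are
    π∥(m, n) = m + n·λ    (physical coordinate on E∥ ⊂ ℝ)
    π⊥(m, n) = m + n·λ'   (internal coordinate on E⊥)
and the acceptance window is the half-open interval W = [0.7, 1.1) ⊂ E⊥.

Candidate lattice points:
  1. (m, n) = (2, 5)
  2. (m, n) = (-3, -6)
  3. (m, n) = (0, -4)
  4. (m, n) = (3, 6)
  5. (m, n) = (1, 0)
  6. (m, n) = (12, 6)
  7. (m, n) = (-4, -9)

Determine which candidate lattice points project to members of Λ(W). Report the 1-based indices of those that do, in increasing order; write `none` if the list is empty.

5

Compute λ' = (2−√8)/2 = -0.414214, so π⊥(m,n) = m -0.414214·n.
#1 (2,5): internal coord 2 + (5)·λ' = -0.071068; -0.071068 ∉ [0.7, 1.1) → out
#2 (-3,-6): internal coord -3 + (-6)·λ' = -0.514719; -0.514719 ∉ [0.7, 1.1) → out
#3 (0,-4): internal coord 0 + (-4)·λ' = +1.656854; +1.656854 ∉ [0.7, 1.1) → out
#4 (3,6): internal coord 3 + (6)·λ' = +0.514719; +0.514719 ∉ [0.7, 1.1) → out
#5 (1,0): internal coord 1 + (0)·λ' = +1.000000; +1.000000 ∈ [0.7, 1.1) → IN Λ
#6 (12,6): internal coord 12 + (6)·λ' = +9.514719; +9.514719 ∉ [0.7, 1.1) → out
#7 (-4,-9): internal coord -4 + (-9)·λ' = -0.272078; -0.272078 ∉ [0.7, 1.1) → out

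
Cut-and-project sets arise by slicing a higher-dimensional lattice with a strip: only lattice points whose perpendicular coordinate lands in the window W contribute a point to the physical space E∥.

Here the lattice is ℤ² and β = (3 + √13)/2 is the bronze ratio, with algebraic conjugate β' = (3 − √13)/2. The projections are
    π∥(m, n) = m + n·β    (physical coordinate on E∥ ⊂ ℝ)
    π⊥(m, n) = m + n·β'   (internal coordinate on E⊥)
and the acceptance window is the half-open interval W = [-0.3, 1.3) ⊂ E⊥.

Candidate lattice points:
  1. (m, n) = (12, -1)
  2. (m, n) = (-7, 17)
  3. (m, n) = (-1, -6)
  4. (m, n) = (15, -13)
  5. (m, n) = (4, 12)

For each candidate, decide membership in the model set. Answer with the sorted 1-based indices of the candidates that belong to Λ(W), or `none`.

Numerically β ≈ 3.3028 and β' = −1/β ≈ -0.3028.
candidate 1: (m,n)=(12,-1) → π∥ = 12-1·β ≈ 8.6972, π⊥ = 12-1·β' ≈ 12.3028 ∉ [-0.3, 1.3) ⇒ out
candidate 2: (m,n)=(-7,17) → π∥ = -7+17·β ≈ 49.1472, π⊥ = -7+17·β' ≈ -12.1472 ∉ [-0.3, 1.3) ⇒ out
candidate 3: (m,n)=(-1,-6) → π∥ = -1-6·β ≈ -20.8167, π⊥ = -1-6·β' ≈ 0.8167 ∈ [-0.3, 1.3) ⇒ IN Λ
candidate 4: (m,n)=(15,-13) → π∥ = 15-13·β ≈ -27.9361, π⊥ = 15-13·β' ≈ 18.9361 ∉ [-0.3, 1.3) ⇒ out
candidate 5: (m,n)=(4,12) → π∥ = 4+12·β ≈ 43.6333, π⊥ = 4+12·β' ≈ 0.3667 ∈ [-0.3, 1.3) ⇒ IN Λ

3, 5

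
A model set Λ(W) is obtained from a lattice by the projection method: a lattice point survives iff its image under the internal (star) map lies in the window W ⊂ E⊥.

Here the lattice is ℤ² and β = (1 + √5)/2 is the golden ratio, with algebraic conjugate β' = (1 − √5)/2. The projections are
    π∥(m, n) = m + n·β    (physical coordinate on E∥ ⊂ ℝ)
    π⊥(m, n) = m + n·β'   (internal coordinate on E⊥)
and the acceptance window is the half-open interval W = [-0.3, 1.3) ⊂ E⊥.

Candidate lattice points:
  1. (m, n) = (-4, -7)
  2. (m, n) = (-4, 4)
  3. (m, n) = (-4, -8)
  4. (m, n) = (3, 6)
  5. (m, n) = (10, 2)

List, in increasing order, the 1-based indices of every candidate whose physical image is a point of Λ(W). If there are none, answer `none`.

Numerically β ≈ 1.618034 and β' = −1/β ≈ -0.618034.
[1] lift (-4,-7): star map gives 0.326238; window check -0.3 ≤ 0.326238 < 1.3 is true → IN Λ
[2] lift (-4,4): star map gives -6.472136; window check -0.3 ≤ -6.472136 < 1.3 is false → out
[3] lift (-4,-8): star map gives 0.944272; window check -0.3 ≤ 0.944272 < 1.3 is true → IN Λ
[4] lift (3,6): star map gives -0.708204; window check -0.3 ≤ -0.708204 < 1.3 is false → out
[5] lift (10,2): star map gives 8.763932; window check -0.3 ≤ 8.763932 < 1.3 is false → out

1, 3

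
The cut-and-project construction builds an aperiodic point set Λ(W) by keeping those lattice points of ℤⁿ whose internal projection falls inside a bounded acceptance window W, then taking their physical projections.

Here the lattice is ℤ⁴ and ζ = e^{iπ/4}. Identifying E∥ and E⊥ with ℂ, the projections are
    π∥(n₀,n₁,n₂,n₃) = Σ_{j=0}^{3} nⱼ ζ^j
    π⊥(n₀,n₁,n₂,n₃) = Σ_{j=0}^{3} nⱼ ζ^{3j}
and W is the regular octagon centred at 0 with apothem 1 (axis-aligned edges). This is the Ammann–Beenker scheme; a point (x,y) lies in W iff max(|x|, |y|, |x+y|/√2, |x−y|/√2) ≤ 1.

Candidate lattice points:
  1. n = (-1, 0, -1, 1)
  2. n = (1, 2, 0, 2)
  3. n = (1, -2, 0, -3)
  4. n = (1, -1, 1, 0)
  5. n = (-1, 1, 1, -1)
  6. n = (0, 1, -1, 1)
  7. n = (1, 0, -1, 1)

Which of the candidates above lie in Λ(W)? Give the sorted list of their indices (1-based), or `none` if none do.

Internal map: ζ^{3j} for j=0..3 gives (1,0), (−√2/2,√2/2), (0,−1), (√2/2,√2/2).
candidate 1: n = (-1, 0, -1, 1) → π⊥ ≈ (-0.2929, +1.7071); max(|x|,|y|,|x±y|/√2) = 1.7071 > 1 ⇒ ∉ W
candidate 2: n = (1, 2, 0, 2) → π⊥ ≈ (+1.0000, +2.8284); max(|x|,|y|,|x±y|/√2) = 2.8284 > 1 ⇒ ∉ W
candidate 3: n = (1, -2, 0, -3) → π⊥ ≈ (+0.2929, -3.5355); max(|x|,|y|,|x±y|/√2) = 3.5355 > 1 ⇒ ∉ W
candidate 4: n = (1, -1, 1, 0) → π⊥ ≈ (+1.7071, -1.7071); max(|x|,|y|,|x±y|/√2) = 2.4142 > 1 ⇒ ∉ W
candidate 5: n = (-1, 1, 1, -1) → π⊥ ≈ (-2.4142, -1.0000); max(|x|,|y|,|x±y|/√2) = 2.4142 > 1 ⇒ ∉ W
candidate 6: n = (0, 1, -1, 1) → π⊥ ≈ (+0.0000, +2.4142); max(|x|,|y|,|x±y|/√2) = 2.4142 > 1 ⇒ ∉ W
candidate 7: n = (1, 0, -1, 1) → π⊥ ≈ (+1.7071, +1.7071); max(|x|,|y|,|x±y|/√2) = 2.4142 > 1 ⇒ ∉ W

none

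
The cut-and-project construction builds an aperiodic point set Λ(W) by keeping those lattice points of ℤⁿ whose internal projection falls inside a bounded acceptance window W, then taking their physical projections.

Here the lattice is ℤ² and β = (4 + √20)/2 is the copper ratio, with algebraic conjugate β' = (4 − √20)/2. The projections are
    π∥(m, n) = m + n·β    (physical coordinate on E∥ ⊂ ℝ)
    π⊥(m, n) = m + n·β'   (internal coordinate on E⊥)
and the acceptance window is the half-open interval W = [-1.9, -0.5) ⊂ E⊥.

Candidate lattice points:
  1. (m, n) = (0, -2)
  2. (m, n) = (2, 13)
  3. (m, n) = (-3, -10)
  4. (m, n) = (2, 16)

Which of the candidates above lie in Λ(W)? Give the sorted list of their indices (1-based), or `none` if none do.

Compute β' = (4−√20)/2 = -0.2361, so π⊥(m,n) = m -0.2361·n.
candidate 1: (m,n)=(0,-2) → π∥ = 0-2·β ≈ -8.4721, π⊥ = 0-2·β' ≈ 0.4721 ∉ [-1.9, -0.5) ⇒ out
candidate 2: (m,n)=(2,13) → π∥ = 2+13·β ≈ 57.0689, π⊥ = 2+13·β' ≈ -1.0689 ∈ [-1.9, -0.5) ⇒ IN Λ
candidate 3: (m,n)=(-3,-10) → π∥ = -3-10·β ≈ -45.3607, π⊥ = -3-10·β' ≈ -0.6393 ∈ [-1.9, -0.5) ⇒ IN Λ
candidate 4: (m,n)=(2,16) → π∥ = 2+16·β ≈ 69.7771, π⊥ = 2+16·β' ≈ -1.7771 ∈ [-1.9, -0.5) ⇒ IN Λ

2, 3, 4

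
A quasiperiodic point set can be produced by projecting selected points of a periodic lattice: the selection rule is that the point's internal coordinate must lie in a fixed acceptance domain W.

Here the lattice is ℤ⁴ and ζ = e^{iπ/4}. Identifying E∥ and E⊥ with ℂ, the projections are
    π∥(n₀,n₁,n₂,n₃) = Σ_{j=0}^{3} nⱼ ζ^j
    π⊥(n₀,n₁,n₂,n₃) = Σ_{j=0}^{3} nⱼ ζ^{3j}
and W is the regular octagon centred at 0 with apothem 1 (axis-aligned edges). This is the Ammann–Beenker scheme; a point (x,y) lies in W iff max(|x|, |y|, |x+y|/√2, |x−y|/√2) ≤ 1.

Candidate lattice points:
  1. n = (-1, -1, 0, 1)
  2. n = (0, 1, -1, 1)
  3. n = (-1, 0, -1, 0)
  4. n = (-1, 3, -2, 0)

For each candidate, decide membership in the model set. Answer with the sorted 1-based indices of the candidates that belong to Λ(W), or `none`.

π⊥(n) = n₀ + n₁ζ³ + n₂ζ⁶ + n₃ζ⁹ where ζ = e^{iπ/4}.
#1 (-1, -1, 0, 1): internal (0.4142, 0.0000); octagon support 0.4142 vs apothem 1 → ∈ W
#2 (0, 1, -1, 1): internal (0.0000, 2.4142); octagon support 2.4142 vs apothem 1 → ∉ W
#3 (-1, 0, -1, 0): internal (-1.0000, 1.0000); octagon support 1.4142 vs apothem 1 → ∉ W
#4 (-1, 3, -2, 0): internal (-3.1213, 4.1213); octagon support 5.1213 vs apothem 1 → ∉ W

1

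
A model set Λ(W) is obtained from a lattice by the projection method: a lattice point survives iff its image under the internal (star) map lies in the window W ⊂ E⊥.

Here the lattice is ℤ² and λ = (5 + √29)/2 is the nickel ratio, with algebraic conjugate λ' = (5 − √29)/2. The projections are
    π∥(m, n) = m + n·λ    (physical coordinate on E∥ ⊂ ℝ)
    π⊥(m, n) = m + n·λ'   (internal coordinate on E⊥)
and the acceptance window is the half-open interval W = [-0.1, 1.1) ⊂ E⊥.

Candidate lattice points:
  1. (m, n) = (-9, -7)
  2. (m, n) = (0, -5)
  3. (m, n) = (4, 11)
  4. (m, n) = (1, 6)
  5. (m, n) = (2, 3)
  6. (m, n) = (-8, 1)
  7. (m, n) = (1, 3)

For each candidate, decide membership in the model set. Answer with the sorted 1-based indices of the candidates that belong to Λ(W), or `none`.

λ' = (5−√29)/2 ≈ -0.19258.
candidate 1: (m,n)=(-9,-7) → π∥ = -9-7·λ ≈ -45.34808, π⊥ = -9-7·λ' ≈ -7.65192 ∉ [-0.1, 1.1) ⇒ out
candidate 2: (m,n)=(0,-5) → π∥ = 0-5·λ ≈ -25.96291, π⊥ = 0-5·λ' ≈ 0.96291 ∈ [-0.1, 1.1) ⇒ IN Λ
candidate 3: (m,n)=(4,11) → π∥ = 4+11·λ ≈ 61.11841, π⊥ = 4+11·λ' ≈ 1.88159 ∉ [-0.1, 1.1) ⇒ out
candidate 4: (m,n)=(1,6) → π∥ = 1+6·λ ≈ 32.15549, π⊥ = 1+6·λ' ≈ -0.15549 ∉ [-0.1, 1.1) ⇒ out
candidate 5: (m,n)=(2,3) → π∥ = 2+3·λ ≈ 17.57775, π⊥ = 2+3·λ' ≈ 1.42225 ∉ [-0.1, 1.1) ⇒ out
candidate 6: (m,n)=(-8,1) → π∥ = -8+1·λ ≈ -2.80742, π⊥ = -8+1·λ' ≈ -8.19258 ∉ [-0.1, 1.1) ⇒ out
candidate 7: (m,n)=(1,3) → π∥ = 1+3·λ ≈ 16.57775, π⊥ = 1+3·λ' ≈ 0.42225 ∈ [-0.1, 1.1) ⇒ IN Λ

2, 7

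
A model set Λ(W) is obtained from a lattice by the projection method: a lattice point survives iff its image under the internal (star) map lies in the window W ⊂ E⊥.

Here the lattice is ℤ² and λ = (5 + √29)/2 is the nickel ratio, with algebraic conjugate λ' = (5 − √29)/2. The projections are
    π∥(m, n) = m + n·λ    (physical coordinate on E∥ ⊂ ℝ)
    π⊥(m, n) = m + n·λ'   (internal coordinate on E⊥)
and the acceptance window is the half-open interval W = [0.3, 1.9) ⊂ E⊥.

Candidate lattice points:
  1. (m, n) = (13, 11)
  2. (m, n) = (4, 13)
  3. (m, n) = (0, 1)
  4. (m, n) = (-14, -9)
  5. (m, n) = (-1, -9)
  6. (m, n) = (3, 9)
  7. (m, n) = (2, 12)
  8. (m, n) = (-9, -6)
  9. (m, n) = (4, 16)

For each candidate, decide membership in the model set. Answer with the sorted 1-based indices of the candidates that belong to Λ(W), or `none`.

2, 5, 6, 9

λ' = (5−√29)/2 ≈ -0.192582.
candidate 1: (m,n)=(13,11) → π∥ = 13+11·λ ≈ 70.118406, π⊥ = 13+11·λ' ≈ 10.881594 ∉ [0.3, 1.9) ⇒ out
candidate 2: (m,n)=(4,13) → π∥ = 4+13·λ ≈ 71.503571, π⊥ = 4+13·λ' ≈ 1.496429 ∈ [0.3, 1.9) ⇒ IN Λ
candidate 3: (m,n)=(0,1) → π∥ = 0+1·λ ≈ 5.192582, π⊥ = 0+1·λ' ≈ -0.192582 ∉ [0.3, 1.9) ⇒ out
candidate 4: (m,n)=(-14,-9) → π∥ = -14-9·λ ≈ -60.733242, π⊥ = -14-9·λ' ≈ -12.266758 ∉ [0.3, 1.9) ⇒ out
candidate 5: (m,n)=(-1,-9) → π∥ = -1-9·λ ≈ -47.733242, π⊥ = -1-9·λ' ≈ 0.733242 ∈ [0.3, 1.9) ⇒ IN Λ
candidate 6: (m,n)=(3,9) → π∥ = 3+9·λ ≈ 49.733242, π⊥ = 3+9·λ' ≈ 1.266758 ∈ [0.3, 1.9) ⇒ IN Λ
candidate 7: (m,n)=(2,12) → π∥ = 2+12·λ ≈ 64.310989, π⊥ = 2+12·λ' ≈ -0.310989 ∉ [0.3, 1.9) ⇒ out
candidate 8: (m,n)=(-9,-6) → π∥ = -9-6·λ ≈ -40.155494, π⊥ = -9-6·λ' ≈ -7.844506 ∉ [0.3, 1.9) ⇒ out
candidate 9: (m,n)=(4,16) → π∥ = 4+16·λ ≈ 87.081318, π⊥ = 4+16·λ' ≈ 0.918682 ∈ [0.3, 1.9) ⇒ IN Λ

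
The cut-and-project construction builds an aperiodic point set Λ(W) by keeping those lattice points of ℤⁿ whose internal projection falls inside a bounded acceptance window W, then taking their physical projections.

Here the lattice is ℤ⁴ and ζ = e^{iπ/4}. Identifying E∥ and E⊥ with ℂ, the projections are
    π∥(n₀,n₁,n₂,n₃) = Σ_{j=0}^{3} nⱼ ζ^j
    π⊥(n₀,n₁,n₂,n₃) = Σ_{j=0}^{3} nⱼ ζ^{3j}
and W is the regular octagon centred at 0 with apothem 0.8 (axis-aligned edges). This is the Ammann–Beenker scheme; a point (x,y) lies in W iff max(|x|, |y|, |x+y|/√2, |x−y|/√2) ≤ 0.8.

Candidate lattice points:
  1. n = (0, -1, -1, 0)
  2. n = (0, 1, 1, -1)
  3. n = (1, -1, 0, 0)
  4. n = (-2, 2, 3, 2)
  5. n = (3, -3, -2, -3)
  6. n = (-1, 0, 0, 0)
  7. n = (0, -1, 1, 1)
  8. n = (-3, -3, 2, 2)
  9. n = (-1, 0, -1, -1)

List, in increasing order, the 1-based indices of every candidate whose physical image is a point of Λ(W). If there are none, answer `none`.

1

π⊥(n) = n₀ + n₁ζ³ + n₂ζ⁶ + n₃ζ⁹ where ζ = e^{iπ/4}.
#1 (0, -1, -1, 0): internal (0.707107, 0.292893); octagon support 0.707107 vs apothem 0.8 → ∈ W
#2 (0, 1, 1, -1): internal (-1.414214, -1.000000); octagon support 1.707107 vs apothem 0.8 → ∉ W
#3 (1, -1, 0, 0): internal (1.707107, -0.707107); octagon support 1.707107 vs apothem 0.8 → ∉ W
#4 (-2, 2, 3, 2): internal (-2.000000, -0.171573); octagon support 2.000000 vs apothem 0.8 → ∉ W
#5 (3, -3, -2, -3): internal (3.000000, -2.242641); octagon support 3.707107 vs apothem 0.8 → ∉ W
#6 (-1, 0, 0, 0): internal (-1.000000, 0.000000); octagon support 1.000000 vs apothem 0.8 → ∉ W
#7 (0, -1, 1, 1): internal (1.414214, -1.000000); octagon support 1.707107 vs apothem 0.8 → ∉ W
#8 (-3, -3, 2, 2): internal (0.535534, -2.707107); octagon support 2.707107 vs apothem 0.8 → ∉ W
#9 (-1, 0, -1, -1): internal (-1.707107, 0.292893); octagon support 1.707107 vs apothem 0.8 → ∉ W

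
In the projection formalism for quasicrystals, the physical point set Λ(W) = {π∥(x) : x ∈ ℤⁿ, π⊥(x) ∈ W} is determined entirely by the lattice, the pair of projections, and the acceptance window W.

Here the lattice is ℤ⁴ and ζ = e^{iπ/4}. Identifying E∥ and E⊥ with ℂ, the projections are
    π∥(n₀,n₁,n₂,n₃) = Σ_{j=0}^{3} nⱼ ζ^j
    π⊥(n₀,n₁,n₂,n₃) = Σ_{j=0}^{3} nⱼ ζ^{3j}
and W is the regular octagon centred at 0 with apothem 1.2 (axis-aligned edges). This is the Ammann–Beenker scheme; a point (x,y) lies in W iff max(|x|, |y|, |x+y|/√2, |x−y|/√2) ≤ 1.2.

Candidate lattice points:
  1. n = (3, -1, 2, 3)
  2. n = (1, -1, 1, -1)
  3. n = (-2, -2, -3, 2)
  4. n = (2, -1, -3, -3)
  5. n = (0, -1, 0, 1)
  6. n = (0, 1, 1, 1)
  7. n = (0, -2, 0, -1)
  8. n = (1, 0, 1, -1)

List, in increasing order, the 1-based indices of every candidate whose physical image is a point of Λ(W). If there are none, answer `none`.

4, 6

Internal map: ζ^{3j} for j=0..3 gives (1,0), (−√2/2,√2/2), (0,−1), (√2/2,√2/2).
#1 (3, -1, 2, 3): internal (5.8284, -0.5858); octagon support 5.8284 vs apothem 1.2 → ∉ W
#2 (1, -1, 1, -1): internal (1.0000, -2.4142); octagon support 2.4142 vs apothem 1.2 → ∉ W
#3 (-2, -2, -3, 2): internal (0.8284, 3.0000); octagon support 3.0000 vs apothem 1.2 → ∉ W
#4 (2, -1, -3, -3): internal (0.5858, 0.1716); octagon support 0.5858 vs apothem 1.2 → ∈ W
#5 (0, -1, 0, 1): internal (1.4142, 0.0000); octagon support 1.4142 vs apothem 1.2 → ∉ W
#6 (0, 1, 1, 1): internal (0.0000, 0.4142); octagon support 0.4142 vs apothem 1.2 → ∈ W
#7 (0, -2, 0, -1): internal (0.7071, -2.1213); octagon support 2.1213 vs apothem 1.2 → ∉ W
#8 (1, 0, 1, -1): internal (0.2929, -1.7071); octagon support 1.7071 vs apothem 1.2 → ∉ W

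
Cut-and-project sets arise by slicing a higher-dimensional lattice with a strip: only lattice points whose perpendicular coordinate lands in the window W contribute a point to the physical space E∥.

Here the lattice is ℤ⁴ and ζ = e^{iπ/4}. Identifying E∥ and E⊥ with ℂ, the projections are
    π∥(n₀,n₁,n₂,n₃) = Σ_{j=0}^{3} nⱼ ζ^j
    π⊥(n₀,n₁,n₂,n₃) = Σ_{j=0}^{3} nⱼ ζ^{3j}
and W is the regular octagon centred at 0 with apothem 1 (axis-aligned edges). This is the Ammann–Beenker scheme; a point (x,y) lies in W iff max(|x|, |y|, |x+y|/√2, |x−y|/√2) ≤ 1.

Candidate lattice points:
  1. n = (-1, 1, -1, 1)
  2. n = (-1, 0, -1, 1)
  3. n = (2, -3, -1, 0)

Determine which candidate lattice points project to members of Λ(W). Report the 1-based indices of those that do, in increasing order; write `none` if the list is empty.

Internal map: ζ^{3j} for j=0..3 gives (1,0), (−√2/2,√2/2), (0,−1), (√2/2,√2/2).
#1 (-1, 1, -1, 1): internal (-1.000000, 2.414214); octagon support 2.414214 vs apothem 1 → ∉ W
#2 (-1, 0, -1, 1): internal (-0.292893, 1.707107); octagon support 1.707107 vs apothem 1 → ∉ W
#3 (2, -3, -1, 0): internal (4.121320, -1.121320); octagon support 4.121320 vs apothem 1 → ∉ W

none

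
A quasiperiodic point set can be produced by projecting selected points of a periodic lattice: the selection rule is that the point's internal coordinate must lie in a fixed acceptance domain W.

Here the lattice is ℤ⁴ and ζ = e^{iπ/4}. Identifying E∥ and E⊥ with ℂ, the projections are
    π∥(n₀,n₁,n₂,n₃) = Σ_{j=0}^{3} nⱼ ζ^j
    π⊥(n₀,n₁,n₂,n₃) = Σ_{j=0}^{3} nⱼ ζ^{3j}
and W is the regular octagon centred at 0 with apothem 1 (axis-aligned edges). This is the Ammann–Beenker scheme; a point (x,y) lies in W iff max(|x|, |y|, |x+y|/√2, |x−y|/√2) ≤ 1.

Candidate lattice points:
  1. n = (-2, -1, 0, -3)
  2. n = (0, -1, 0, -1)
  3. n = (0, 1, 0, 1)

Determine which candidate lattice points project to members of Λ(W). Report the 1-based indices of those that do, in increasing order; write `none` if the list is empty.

Internal map: ζ^{3j} for j=0..3 gives (1,0), (−√2/2,√2/2), (0,−1), (√2/2,√2/2).
candidate 1: n = (-2, -1, 0, -3) → π⊥ ≈ (-3.41421, -2.82843); max(|x|,|y|,|x±y|/√2) = 4.41421 > 1 ⇒ ∉ W
candidate 2: n = (0, -1, 0, -1) → π⊥ ≈ (+0.00000, -1.41421); max(|x|,|y|,|x±y|/√2) = 1.41421 > 1 ⇒ ∉ W
candidate 3: n = (0, 1, 0, 1) → π⊥ ≈ (+0.00000, +1.41421); max(|x|,|y|,|x±y|/√2) = 1.41421 > 1 ⇒ ∉ W

none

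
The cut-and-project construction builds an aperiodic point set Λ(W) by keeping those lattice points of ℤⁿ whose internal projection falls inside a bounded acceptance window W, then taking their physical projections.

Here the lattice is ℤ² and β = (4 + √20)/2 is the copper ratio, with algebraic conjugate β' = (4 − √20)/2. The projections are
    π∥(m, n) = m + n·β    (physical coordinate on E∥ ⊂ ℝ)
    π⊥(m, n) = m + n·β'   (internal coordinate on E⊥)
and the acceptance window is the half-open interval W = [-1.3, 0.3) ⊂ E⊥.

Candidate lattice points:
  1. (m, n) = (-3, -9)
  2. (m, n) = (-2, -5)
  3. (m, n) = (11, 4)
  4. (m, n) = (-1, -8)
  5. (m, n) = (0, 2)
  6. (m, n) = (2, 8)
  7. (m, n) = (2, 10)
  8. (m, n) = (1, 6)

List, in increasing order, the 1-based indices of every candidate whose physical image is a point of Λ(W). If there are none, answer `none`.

1, 2, 5, 6, 7, 8

Numerically β ≈ 4.23607 and β' = −1/β ≈ -0.23607.
[1] lift (-3,-9): star map gives -0.87539; window check -1.3 ≤ -0.87539 < 0.3 is true → IN Λ
[2] lift (-2,-5): star map gives -0.81966; window check -1.3 ≤ -0.81966 < 0.3 is true → IN Λ
[3] lift (11,4): star map gives 10.05573; window check -1.3 ≤ 10.05573 < 0.3 is false → out
[4] lift (-1,-8): star map gives 0.88854; window check -1.3 ≤ 0.88854 < 0.3 is false → out
[5] lift (0,2): star map gives -0.47214; window check -1.3 ≤ -0.47214 < 0.3 is true → IN Λ
[6] lift (2,8): star map gives 0.11146; window check -1.3 ≤ 0.11146 < 0.3 is true → IN Λ
[7] lift (2,10): star map gives -0.36068; window check -1.3 ≤ -0.36068 < 0.3 is true → IN Λ
[8] lift (1,6): star map gives -0.41641; window check -1.3 ≤ -0.41641 < 0.3 is true → IN Λ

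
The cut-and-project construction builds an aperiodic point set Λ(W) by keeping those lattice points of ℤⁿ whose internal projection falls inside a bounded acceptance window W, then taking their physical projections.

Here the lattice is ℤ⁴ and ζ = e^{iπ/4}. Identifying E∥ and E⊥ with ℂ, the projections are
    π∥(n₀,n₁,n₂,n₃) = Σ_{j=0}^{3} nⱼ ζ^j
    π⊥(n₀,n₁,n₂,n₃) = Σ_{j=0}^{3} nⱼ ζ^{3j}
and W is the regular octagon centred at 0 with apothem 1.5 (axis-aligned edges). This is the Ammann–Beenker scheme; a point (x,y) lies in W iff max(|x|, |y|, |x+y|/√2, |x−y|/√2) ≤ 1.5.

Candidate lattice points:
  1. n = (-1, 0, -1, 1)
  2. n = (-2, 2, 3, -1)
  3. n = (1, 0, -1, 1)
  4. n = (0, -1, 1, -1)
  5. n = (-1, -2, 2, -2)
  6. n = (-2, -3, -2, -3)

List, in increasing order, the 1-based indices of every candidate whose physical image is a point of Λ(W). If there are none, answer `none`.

none

With ζ = e^{iπ/4} the internal vectors are ζ^0,ζ^3,ζ^6,ζ^9.
#1 (-1, 0, -1, 1): internal (-0.29289, 1.70711); octagon support 1.70711 vs apothem 1.5 → ∉ W
#2 (-2, 2, 3, -1): internal (-4.12132, -2.29289); octagon support 4.53553 vs apothem 1.5 → ∉ W
#3 (1, 0, -1, 1): internal (1.70711, 1.70711); octagon support 2.41421 vs apothem 1.5 → ∉ W
#4 (0, -1, 1, -1): internal (0.00000, -2.41421); octagon support 2.41421 vs apothem 1.5 → ∉ W
#5 (-1, -2, 2, -2): internal (-1.00000, -4.82843); octagon support 4.82843 vs apothem 1.5 → ∉ W
#6 (-2, -3, -2, -3): internal (-2.00000, -2.24264); octagon support 3.00000 vs apothem 1.5 → ∉ W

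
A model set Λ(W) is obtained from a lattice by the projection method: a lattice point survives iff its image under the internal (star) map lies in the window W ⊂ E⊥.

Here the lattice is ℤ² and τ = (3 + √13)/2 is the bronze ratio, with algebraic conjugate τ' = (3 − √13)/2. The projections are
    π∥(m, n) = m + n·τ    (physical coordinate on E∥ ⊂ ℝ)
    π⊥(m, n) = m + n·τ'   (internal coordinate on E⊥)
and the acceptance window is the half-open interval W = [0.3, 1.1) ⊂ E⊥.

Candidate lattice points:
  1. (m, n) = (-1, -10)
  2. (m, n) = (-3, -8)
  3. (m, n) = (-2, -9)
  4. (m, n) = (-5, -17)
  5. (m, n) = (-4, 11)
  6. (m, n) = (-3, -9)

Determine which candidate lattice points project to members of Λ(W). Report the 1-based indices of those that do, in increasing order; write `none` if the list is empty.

Compute τ' = (3−√13)/2 = -0.3028, so π⊥(m,n) = m -0.3028·n.
[1] lift (-1,-10): star map gives 2.0278; window check 0.3 ≤ 2.0278 < 1.1 is false → out
[2] lift (-3,-8): star map gives -0.5778; window check 0.3 ≤ -0.5778 < 1.1 is false → out
[3] lift (-2,-9): star map gives 0.7250; window check 0.3 ≤ 0.7250 < 1.1 is true → IN Λ
[4] lift (-5,-17): star map gives 0.1472; window check 0.3 ≤ 0.1472 < 1.1 is false → out
[5] lift (-4,11): star map gives -7.3305; window check 0.3 ≤ -7.3305 < 1.1 is false → out
[6] lift (-3,-9): star map gives -0.2750; window check 0.3 ≤ -0.2750 < 1.1 is false → out

3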